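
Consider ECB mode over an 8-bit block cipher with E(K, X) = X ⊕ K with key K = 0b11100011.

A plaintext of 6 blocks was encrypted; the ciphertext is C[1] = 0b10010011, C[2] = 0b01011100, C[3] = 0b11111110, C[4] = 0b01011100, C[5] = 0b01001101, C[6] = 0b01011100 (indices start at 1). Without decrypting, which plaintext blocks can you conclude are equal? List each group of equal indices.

P[2] = P[4] = P[6]

ECB encrypts each block independently with the same key, so equal ciphertext blocks imply equal plaintext blocks.
C[2] = C[4] = C[6] = 0b01011100, so P[2] = P[4] = P[6].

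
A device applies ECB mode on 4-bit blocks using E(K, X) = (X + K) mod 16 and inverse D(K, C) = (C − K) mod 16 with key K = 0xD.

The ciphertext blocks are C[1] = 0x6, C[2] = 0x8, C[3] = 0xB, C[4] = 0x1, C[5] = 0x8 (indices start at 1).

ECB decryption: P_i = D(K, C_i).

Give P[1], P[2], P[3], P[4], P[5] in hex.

P[1]: D(K, 0x6) = 0x9.
P[2]: D(K, 0x8) = 0xB.
P[3]: D(K, 0xB) = 0xE.
P[4]: D(K, 0x1) = 0x4.
P[5]: D(K, 0x8) = 0xB.

P[1] = 0x9, P[2] = 0xB, P[3] = 0xE, P[4] = 0x4, P[5] = 0xB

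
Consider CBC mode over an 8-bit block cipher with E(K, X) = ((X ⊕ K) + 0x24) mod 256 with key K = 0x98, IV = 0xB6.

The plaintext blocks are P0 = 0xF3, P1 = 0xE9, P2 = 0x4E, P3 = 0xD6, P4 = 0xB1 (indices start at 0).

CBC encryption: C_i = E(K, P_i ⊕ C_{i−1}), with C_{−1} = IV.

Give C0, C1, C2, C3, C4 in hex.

C0: P0 ⊕ 0xB6 = 0x45; E(K, 0x45) = 0x01.
C1: P1 ⊕ 0x01 = 0xE8; E(K, 0xE8) = 0x94.
C2: P2 ⊕ 0x94 = 0xDA; E(K, 0xDA) = 0x66.
C3: P3 ⊕ 0x66 = 0xB0; E(K, 0xB0) = 0x4C.
C4: P4 ⊕ 0x4C = 0xFD; E(K, 0xFD) = 0x89.

C0 = 0x01, C1 = 0x94, C2 = 0x66, C3 = 0x4C, C4 = 0x89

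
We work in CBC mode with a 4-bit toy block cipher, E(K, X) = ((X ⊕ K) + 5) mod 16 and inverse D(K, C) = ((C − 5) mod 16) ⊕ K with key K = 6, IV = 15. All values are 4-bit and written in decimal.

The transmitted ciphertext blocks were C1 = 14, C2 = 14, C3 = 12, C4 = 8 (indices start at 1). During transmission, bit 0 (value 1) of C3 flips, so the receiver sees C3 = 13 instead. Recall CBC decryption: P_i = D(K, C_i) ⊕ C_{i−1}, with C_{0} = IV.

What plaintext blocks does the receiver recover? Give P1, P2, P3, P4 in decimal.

Only C3 changed, to 13. In CBC, a change in C_i garbles P_i and flips the same bit in P_{i+1}. Decrypting the received ciphertext:
P1: D(K, 14) = 15; 15 ⊕ 15 = 0.
P2: D(K, 14) = 15; 15 ⊕ 14 = 1.
P3: D(K, 13) = 14; 14 ⊕ 14 = 0.
P4: D(K, 8) = 5; 5 ⊕ 13 = 8.
Blocks that differ from the original plaintext: P3, P4.

P1 = 0, P2 = 1, P3 = 0, P4 = 8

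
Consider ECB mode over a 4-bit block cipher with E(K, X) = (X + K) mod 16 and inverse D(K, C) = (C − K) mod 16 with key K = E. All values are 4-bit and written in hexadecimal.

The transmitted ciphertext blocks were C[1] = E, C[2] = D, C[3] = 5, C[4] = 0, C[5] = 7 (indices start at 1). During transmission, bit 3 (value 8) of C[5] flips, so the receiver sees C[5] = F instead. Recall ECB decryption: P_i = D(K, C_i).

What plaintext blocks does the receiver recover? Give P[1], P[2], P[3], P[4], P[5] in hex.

P[1] = 0, P[2] = F, P[3] = 7, P[4] = 2, P[5] = 1

Only C[5] changed, to F. In ECB, a change in C_i affects only P_i. Decrypting the received ciphertext:
P[1]: D(K, E) = 0.
P[2]: D(K, D) = F.
P[3]: D(K, 5) = 7.
P[4]: D(K, 0) = 2.
P[5]: D(K, F) = 1.
Blocks that differ from the original plaintext: P[5].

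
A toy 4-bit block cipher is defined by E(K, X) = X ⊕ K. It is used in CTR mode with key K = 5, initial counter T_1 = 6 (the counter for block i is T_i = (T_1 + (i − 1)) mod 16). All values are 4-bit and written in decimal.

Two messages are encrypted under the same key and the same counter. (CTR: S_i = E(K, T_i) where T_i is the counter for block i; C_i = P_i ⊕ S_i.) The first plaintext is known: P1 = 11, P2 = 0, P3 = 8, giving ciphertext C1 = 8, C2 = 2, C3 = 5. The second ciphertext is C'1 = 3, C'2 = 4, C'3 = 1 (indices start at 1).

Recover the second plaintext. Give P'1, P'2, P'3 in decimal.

P'1 = 0, P'2 = 6, P'3 = 12

In CTR with a reused counter, both messages share the same keystream S_i, so C_i ⊕ C'_i = P_i ⊕ P'_i and thus P'_i = P_i ⊕ C_i ⊕ C'_i.
P'1: 11 ⊕ 8 ⊕ 3 = 0.
P'2: 0 ⊕ 2 ⊕ 4 = 6.
P'3: 8 ⊕ 5 ⊕ 1 = 12.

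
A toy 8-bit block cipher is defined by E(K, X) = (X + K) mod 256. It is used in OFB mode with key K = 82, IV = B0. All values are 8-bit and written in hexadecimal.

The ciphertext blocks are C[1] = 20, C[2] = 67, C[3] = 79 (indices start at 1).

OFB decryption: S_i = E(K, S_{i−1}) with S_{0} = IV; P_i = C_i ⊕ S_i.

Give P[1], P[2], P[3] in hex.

P[1]: S = E(K, B0) = 32; 20 ⊕ 32 = 12.
P[2]: S = E(K, 32) = B4; 67 ⊕ B4 = D3.
P[3]: S = E(K, B4) = 36; 79 ⊕ 36 = 4F.

P[1] = 12, P[2] = D3, P[3] = 4F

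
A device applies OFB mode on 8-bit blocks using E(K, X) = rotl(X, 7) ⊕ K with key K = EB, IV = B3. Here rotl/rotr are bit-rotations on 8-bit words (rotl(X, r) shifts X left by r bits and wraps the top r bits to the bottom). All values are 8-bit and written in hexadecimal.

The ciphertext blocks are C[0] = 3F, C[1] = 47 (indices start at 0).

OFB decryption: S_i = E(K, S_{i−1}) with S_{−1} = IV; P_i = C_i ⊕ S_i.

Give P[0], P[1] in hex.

P[0]: S = E(K, B3) = 32; 3F ⊕ 32 = 0D.
P[1]: S = E(K, 32) = F2; 47 ⊕ F2 = B5.

P[0] = 0D, P[1] = B5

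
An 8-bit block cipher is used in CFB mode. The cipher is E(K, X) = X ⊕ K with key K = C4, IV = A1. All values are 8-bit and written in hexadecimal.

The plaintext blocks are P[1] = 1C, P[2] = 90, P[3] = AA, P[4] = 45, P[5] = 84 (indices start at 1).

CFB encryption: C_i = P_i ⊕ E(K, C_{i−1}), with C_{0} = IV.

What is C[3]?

C[3] = 43

C[1]: E(K, A1) = 65; 1C ⊕ 65 = 79.
C[2]: E(K, 79) = BD; 90 ⊕ BD = 2D.
C[3]: E(K, 2D) = E9; AA ⊕ E9 = 43.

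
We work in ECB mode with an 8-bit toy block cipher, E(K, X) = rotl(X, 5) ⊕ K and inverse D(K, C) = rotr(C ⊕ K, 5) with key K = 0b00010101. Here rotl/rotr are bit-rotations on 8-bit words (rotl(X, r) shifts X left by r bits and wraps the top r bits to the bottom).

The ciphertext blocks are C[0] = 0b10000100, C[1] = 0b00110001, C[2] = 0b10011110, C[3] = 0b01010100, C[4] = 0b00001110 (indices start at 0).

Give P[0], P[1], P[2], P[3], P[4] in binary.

ECB decryption: P_i = D(K, C_i).
P[0]: D(K, 0b10000100) = 0b10001100.
P[1]: D(K, 0b00110001) = 0b00100001.
P[2]: D(K, 0b10011110) = 0b01011100.
P[3]: D(K, 0b01010100) = 0b00001010.
P[4]: D(K, 0b00001110) = 0b11011000.

P[0] = 0b10001100, P[1] = 0b00100001, P[2] = 0b01011100, P[3] = 0b00001010, P[4] = 0b11011000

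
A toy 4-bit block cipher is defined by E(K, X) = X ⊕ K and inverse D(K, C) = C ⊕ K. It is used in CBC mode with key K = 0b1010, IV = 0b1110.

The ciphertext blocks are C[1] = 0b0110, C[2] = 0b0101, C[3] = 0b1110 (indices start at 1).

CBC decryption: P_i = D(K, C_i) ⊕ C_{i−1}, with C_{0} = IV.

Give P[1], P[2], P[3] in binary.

P[1]: D(K, 0b0110) = 0b1100; 0b1100 ⊕ 0b1110 = 0b0010.
P[2]: D(K, 0b0101) = 0b1111; 0b1111 ⊕ 0b0110 = 0b1001.
P[3]: D(K, 0b1110) = 0b0100; 0b0100 ⊕ 0b0101 = 0b0001.

P[1] = 0b0010, P[2] = 0b1001, P[3] = 0b0001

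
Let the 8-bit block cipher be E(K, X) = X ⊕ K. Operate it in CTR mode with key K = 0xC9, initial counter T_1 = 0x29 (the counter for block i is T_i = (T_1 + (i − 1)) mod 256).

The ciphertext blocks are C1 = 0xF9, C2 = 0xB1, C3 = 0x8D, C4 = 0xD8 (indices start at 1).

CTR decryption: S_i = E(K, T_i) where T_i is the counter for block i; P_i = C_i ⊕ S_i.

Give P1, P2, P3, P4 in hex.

P1: T = 0x29, S = E(K, T) = 0xE0; 0xF9 ⊕ 0xE0 = 0x19.
P2: T = 0x2A, S = E(K, T) = 0xE3; 0xB1 ⊕ 0xE3 = 0x52.
P3: T = 0x2B, S = E(K, T) = 0xE2; 0x8D ⊕ 0xE2 = 0x6F.
P4: T = 0x2C, S = E(K, T) = 0xE5; 0xD8 ⊕ 0xE5 = 0x3D.

P1 = 0x19, P2 = 0x52, P3 = 0x6F, P4 = 0x3D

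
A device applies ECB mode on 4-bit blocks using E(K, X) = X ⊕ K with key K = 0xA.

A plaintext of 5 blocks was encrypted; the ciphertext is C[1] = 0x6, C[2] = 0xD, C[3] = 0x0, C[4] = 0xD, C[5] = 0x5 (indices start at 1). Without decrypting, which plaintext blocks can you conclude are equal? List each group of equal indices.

ECB encrypts each block independently with the same key, so equal ciphertext blocks imply equal plaintext blocks.
C[2] = C[4] = 0xD, so P[2] = P[4].

P[2] = P[4]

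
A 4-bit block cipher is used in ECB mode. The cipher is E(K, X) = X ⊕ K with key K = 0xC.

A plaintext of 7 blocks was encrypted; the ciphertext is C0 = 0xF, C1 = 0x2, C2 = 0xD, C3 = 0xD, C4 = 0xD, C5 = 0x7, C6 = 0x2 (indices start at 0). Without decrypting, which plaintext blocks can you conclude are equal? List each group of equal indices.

P1 = P6; P2 = P3 = P4

ECB encrypts each block independently with the same key, so equal ciphertext blocks imply equal plaintext blocks.
C1 = C6 = 0x2, so P1 = P6.
C2 = C3 = C4 = 0xD, so P2 = P3 = P4.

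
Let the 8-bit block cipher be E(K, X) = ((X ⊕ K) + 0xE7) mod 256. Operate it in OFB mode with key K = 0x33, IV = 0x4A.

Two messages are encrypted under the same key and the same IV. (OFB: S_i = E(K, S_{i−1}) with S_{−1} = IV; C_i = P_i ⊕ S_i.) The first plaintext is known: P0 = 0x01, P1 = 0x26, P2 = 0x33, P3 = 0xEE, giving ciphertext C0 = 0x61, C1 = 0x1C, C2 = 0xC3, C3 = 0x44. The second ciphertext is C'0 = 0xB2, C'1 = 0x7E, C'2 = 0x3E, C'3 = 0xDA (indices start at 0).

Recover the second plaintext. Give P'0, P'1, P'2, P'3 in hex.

In OFB with a reused IV, both messages share the same keystream S_i, so C_i ⊕ C'_i = P_i ⊕ P'_i and thus P'_i = P_i ⊕ C_i ⊕ C'_i.
P'0: 0x01 ⊕ 0x61 ⊕ 0xB2 = 0xD2.
P'1: 0x26 ⊕ 0x1C ⊕ 0x7E = 0x44.
P'2: 0x33 ⊕ 0xC3 ⊕ 0x3E = 0xCE.
P'3: 0xEE ⊕ 0x44 ⊕ 0xDA = 0x70.

P'0 = 0xD2, P'1 = 0x44, P'2 = 0xCE, P'3 = 0x70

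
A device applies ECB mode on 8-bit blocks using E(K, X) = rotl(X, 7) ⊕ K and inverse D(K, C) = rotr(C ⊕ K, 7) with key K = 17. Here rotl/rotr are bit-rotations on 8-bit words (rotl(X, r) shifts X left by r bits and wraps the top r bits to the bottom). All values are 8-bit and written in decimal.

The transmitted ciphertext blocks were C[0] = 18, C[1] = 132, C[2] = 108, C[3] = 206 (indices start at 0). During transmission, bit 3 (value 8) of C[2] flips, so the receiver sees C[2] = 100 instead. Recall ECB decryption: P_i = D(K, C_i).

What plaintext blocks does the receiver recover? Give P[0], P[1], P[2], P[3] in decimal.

Only C[2] changed, to 100. In ECB, a change in C_i affects only P_i. Decrypting the received ciphertext:
P[0]: D(K, 18) = 6.
P[1]: D(K, 132) = 43.
P[2]: D(K, 100) = 234.
P[3]: D(K, 206) = 191.
Blocks that differ from the original plaintext: P[2].

P[0] = 6, P[1] = 43, P[2] = 234, P[3] = 191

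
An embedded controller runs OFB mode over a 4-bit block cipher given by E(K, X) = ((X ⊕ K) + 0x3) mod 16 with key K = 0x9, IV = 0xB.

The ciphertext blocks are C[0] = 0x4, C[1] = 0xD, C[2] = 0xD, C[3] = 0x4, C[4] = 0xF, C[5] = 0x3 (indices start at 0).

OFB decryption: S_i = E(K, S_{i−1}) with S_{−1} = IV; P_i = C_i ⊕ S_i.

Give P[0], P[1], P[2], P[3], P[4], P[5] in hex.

P[0] = 0x1, P[1] = 0x2, P[2] = 0x4, P[3] = 0x7, P[4] = 0x2, P[5] = 0x4

P[0]: S = E(K, 0xB) = 0x5; 0x4 ⊕ 0x5 = 0x1.
P[1]: S = E(K, 0x5) = 0xF; 0xD ⊕ 0xF = 0x2.
P[2]: S = E(K, 0xF) = 0x9; 0xD ⊕ 0x9 = 0x4.
P[3]: S = E(K, 0x9) = 0x3; 0x4 ⊕ 0x3 = 0x7.
P[4]: S = E(K, 0x3) = 0xD; 0xF ⊕ 0xD = 0x2.
P[5]: S = E(K, 0xD) = 0x7; 0x3 ⊕ 0x7 = 0x4.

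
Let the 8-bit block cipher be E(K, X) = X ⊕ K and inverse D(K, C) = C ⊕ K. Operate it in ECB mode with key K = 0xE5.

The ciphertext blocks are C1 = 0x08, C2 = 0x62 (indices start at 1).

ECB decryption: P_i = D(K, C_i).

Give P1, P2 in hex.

P1 = 0xED, P2 = 0x87

P1: D(K, 0x08) = 0xED.
P2: D(K, 0x62) = 0x87.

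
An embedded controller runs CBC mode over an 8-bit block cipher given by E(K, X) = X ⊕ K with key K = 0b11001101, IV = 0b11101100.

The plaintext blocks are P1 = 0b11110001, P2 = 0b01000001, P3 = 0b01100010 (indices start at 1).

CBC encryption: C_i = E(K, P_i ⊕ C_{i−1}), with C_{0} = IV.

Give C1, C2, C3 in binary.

C1 = 0b11010000, C2 = 0b01011100, C3 = 0b11110011

C1: P1 ⊕ 0b11101100 = 0b00011101; E(K, 0b00011101) = 0b11010000.
C2: P2 ⊕ 0b11010000 = 0b10010001; E(K, 0b10010001) = 0b01011100.
C3: P3 ⊕ 0b01011100 = 0b00111110; E(K, 0b00111110) = 0b11110011.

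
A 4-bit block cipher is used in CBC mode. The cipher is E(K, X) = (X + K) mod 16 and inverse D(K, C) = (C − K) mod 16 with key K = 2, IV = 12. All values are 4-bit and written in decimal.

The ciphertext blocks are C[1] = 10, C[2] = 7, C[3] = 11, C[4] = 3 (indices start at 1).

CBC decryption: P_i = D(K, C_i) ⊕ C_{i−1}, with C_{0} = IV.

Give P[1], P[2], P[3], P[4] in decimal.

P[1]: D(K, 10) = 8; 8 ⊕ 12 = 4.
P[2]: D(K, 7) = 5; 5 ⊕ 10 = 15.
P[3]: D(K, 11) = 9; 9 ⊕ 7 = 14.
P[4]: D(K, 3) = 1; 1 ⊕ 11 = 10.

P[1] = 4, P[2] = 15, P[3] = 14, P[4] = 10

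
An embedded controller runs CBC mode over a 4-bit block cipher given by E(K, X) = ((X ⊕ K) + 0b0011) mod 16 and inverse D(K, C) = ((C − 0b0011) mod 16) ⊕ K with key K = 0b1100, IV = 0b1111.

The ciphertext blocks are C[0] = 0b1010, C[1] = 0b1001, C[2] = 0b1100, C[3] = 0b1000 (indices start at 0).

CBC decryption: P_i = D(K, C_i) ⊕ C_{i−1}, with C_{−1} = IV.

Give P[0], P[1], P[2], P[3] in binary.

P[0] = 0b0100, P[1] = 0b0000, P[2] = 0b1100, P[3] = 0b0101

P[0]: D(K, 0b1010) = 0b1011; 0b1011 ⊕ 0b1111 = 0b0100.
P[1]: D(K, 0b1001) = 0b1010; 0b1010 ⊕ 0b1010 = 0b0000.
P[2]: D(K, 0b1100) = 0b0101; 0b0101 ⊕ 0b1001 = 0b1100.
P[3]: D(K, 0b1000) = 0b1001; 0b1001 ⊕ 0b1100 = 0b0101.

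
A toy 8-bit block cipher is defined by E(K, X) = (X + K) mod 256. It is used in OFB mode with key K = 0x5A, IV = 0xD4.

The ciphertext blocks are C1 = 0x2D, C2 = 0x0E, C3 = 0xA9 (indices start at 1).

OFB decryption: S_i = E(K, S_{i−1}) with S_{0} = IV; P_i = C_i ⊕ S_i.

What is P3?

P1: S = E(K, 0xD4) = 0x2E; 0x2D ⊕ 0x2E = 0x03.
P2: S = E(K, 0x2E) = 0x88; 0x0E ⊕ 0x88 = 0x86.
P3: S = E(K, 0x88) = 0xE2; 0xA9 ⊕ 0xE2 = 0x4B.

P3 = 0x4B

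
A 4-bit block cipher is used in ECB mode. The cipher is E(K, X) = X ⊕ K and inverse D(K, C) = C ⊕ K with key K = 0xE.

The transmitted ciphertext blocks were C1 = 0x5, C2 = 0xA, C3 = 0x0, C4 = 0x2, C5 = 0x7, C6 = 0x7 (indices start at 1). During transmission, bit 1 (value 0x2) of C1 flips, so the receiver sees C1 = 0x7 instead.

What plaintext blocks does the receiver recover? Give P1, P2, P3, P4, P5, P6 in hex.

P1 = 0x9, P2 = 0x4, P3 = 0xE, P4 = 0xC, P5 = 0x9, P6 = 0x9

ECB decryption: P_i = D(K, C_i).
Only C1 changed, to 0x7. In ECB, a change in C_i affects only P_i. Decrypting the received ciphertext:
P1: D(K, 0x7) = 0x9.
P2: D(K, 0xA) = 0x4.
P3: D(K, 0x0) = 0xE.
P4: D(K, 0x2) = 0xC.
P5: D(K, 0x7) = 0x9.
P6: D(K, 0x7) = 0x9.
Blocks that differ from the original plaintext: P1.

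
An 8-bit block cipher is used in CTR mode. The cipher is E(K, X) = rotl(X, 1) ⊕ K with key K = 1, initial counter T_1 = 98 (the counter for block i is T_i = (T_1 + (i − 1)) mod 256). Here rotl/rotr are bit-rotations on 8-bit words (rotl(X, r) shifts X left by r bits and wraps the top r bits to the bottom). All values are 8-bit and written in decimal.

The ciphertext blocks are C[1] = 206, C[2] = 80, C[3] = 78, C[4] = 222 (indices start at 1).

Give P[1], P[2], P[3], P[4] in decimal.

P[1] = 11, P[2] = 151, P[3] = 135, P[4] = 21

CTR decryption: S_i = E(K, T_i) where T_i is the counter for block i; P_i = C_i ⊕ S_i.
P[1]: T = 98, S = E(K, T) = 197; 206 ⊕ 197 = 11.
P[2]: T = 99, S = E(K, T) = 199; 80 ⊕ 199 = 151.
P[3]: T = 100, S = E(K, T) = 201; 78 ⊕ 201 = 135.
P[4]: T = 101, S = E(K, T) = 203; 222 ⊕ 203 = 21.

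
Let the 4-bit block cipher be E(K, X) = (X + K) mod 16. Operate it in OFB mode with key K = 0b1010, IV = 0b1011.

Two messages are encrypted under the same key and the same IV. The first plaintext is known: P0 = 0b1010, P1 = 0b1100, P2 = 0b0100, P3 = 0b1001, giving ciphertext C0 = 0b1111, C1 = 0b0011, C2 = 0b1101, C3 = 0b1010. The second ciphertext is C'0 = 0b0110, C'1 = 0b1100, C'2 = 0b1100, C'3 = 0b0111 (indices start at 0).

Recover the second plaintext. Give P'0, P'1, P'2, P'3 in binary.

P'0 = 0b0011, P'1 = 0b0011, P'2 = 0b0101, P'3 = 0b0100

In OFB with a reused IV, both messages share the same keystream S_i, so C_i ⊕ C'_i = P_i ⊕ P'_i and thus P'_i = P_i ⊕ C_i ⊕ C'_i.
P'0: 0b1010 ⊕ 0b1111 ⊕ 0b0110 = 0b0011.
P'1: 0b1100 ⊕ 0b0011 ⊕ 0b1100 = 0b0011.
P'2: 0b0100 ⊕ 0b1101 ⊕ 0b1100 = 0b0101.
P'3: 0b1001 ⊕ 0b1010 ⊕ 0b0111 = 0b0100.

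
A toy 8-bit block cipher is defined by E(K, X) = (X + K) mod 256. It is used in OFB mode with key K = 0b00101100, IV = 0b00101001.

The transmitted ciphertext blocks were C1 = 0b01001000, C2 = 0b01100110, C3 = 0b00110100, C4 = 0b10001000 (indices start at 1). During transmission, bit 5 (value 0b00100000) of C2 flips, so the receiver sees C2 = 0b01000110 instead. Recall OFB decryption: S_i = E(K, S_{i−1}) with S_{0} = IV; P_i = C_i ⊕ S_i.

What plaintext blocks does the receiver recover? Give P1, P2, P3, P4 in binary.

P1 = 0b00011101, P2 = 0b11000111, P3 = 0b10011001, P4 = 0b01010001

Only C2 changed, to 0b01000110. In OFB, a change in C_i flips the same bit in P_i only; the keystream is unaffected. Decrypting the received ciphertext:
P1: S = E(K, 0b00101001) = 0b01010101; 0b01001000 ⊕ 0b01010101 = 0b00011101.
P2: S = E(K, 0b01010101) = 0b10000001; 0b01000110 ⊕ 0b10000001 = 0b11000111.
P3: S = E(K, 0b10000001) = 0b10101101; 0b00110100 ⊕ 0b10101101 = 0b10011001.
P4: S = E(K, 0b10101101) = 0b11011001; 0b10001000 ⊕ 0b11011001 = 0b01010001.
Blocks that differ from the original plaintext: P2.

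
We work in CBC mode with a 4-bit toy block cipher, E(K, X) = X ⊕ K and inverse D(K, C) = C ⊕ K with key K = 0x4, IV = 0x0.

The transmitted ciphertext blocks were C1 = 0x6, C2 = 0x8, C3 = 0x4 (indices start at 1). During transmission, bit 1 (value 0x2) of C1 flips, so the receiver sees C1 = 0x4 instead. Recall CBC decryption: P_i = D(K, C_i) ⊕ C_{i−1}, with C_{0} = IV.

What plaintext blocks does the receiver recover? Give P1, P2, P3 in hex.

P1 = 0x0, P2 = 0x8, P3 = 0x8

Only C1 changed, to 0x4. In CBC, a change in C_i garbles P_i and flips the same bit in P_{i+1}. Decrypting the received ciphertext:
P1: D(K, 0x4) = 0x0; 0x0 ⊕ 0x0 = 0x0.
P2: D(K, 0x8) = 0xC; 0xC ⊕ 0x4 = 0x8.
P3: D(K, 0x4) = 0x0; 0x0 ⊕ 0x8 = 0x8.
Blocks that differ from the original plaintext: P1, P2.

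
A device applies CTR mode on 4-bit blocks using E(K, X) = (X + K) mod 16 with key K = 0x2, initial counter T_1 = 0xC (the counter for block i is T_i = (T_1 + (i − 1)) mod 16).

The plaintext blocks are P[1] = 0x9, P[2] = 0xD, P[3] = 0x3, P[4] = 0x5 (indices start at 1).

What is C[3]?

C[3] = 0x3

CTR encryption: S_i = E(K, T_i) where T_i is the counter for block i; C_i = P_i ⊕ S_i.
C[1]: T = 0xC, S = E(K, T) = 0xE; 0x9 ⊕ 0xE = 0x7.
C[2]: T = 0xD, S = E(K, T) = 0xF; 0xD ⊕ 0xF = 0x2.
C[3]: T = 0xE, S = E(K, T) = 0x0; 0x3 ⊕ 0x0 = 0x3.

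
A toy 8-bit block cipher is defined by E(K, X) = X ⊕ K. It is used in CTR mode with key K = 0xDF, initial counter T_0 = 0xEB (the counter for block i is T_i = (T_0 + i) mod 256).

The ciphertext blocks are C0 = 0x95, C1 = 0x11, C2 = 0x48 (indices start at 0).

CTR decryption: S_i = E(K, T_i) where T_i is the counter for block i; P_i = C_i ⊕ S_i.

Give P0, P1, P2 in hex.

P0: T = 0xEB, S = E(K, T) = 0x34; 0x95 ⊕ 0x34 = 0xA1.
P1: T = 0xEC, S = E(K, T) = 0x33; 0x11 ⊕ 0x33 = 0x22.
P2: T = 0xED, S = E(K, T) = 0x32; 0x48 ⊕ 0x32 = 0x7A.

P0 = 0xA1, P1 = 0x22, P2 = 0x7A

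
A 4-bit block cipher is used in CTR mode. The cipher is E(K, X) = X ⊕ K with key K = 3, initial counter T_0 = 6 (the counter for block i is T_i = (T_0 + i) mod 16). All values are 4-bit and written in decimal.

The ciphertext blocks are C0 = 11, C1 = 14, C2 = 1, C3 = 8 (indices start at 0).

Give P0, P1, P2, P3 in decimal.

CTR decryption: S_i = E(K, T_i) where T_i is the counter for block i; P_i = C_i ⊕ S_i.
P0: T = 6, S = E(K, T) = 5; 11 ⊕ 5 = 14.
P1: T = 7, S = E(K, T) = 4; 14 ⊕ 4 = 10.
P2: T = 8, S = E(K, T) = 11; 1 ⊕ 11 = 10.
P3: T = 9, S = E(K, T) = 10; 8 ⊕ 10 = 2.

P0 = 14, P1 = 10, P2 = 10, P3 = 2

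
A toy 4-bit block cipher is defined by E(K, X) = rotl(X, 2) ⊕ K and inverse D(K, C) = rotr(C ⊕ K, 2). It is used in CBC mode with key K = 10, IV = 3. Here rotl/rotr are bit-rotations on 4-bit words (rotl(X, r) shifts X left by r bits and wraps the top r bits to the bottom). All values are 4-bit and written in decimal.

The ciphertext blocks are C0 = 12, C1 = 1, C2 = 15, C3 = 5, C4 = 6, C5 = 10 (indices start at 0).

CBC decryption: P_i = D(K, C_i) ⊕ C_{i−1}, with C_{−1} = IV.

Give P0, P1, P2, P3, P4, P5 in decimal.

P0: D(K, 12) = 9; 9 ⊕ 3 = 10.
P1: D(K, 1) = 14; 14 ⊕ 12 = 2.
P2: D(K, 15) = 5; 5 ⊕ 1 = 4.
P3: D(K, 5) = 15; 15 ⊕ 15 = 0.
P4: D(K, 6) = 3; 3 ⊕ 5 = 6.
P5: D(K, 10) = 0; 0 ⊕ 6 = 6.

P0 = 10, P1 = 2, P2 = 4, P3 = 0, P4 = 6, P5 = 6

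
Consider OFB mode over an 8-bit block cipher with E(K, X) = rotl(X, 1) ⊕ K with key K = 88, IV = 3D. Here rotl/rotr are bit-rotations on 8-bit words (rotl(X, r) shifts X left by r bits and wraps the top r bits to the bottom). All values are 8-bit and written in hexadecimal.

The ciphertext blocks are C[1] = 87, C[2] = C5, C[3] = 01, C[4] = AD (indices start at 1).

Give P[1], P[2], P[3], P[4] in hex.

OFB decryption: S_i = E(K, S_{i−1}) with S_{0} = IV; P_i = C_i ⊕ S_i.
P[1]: S = E(K, 3D) = F2; 87 ⊕ F2 = 75.
P[2]: S = E(K, F2) = 6D; C5 ⊕ 6D = A8.
P[3]: S = E(K, 6D) = 52; 01 ⊕ 52 = 53.
P[4]: S = E(K, 52) = 2C; AD ⊕ 2C = 81.

P[1] = 75, P[2] = A8, P[3] = 53, P[4] = 81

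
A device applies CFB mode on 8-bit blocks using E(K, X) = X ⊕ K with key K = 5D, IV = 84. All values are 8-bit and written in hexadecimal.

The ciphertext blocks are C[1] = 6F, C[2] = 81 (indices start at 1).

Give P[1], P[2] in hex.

P[1] = B6, P[2] = B3

CFB decryption: P_i = C_i ⊕ E(K, C_{i−1}), with C_{0} = IV.
P[1]: E(K, 84) = D9; 6F ⊕ D9 = B6.
P[2]: E(K, 6F) = 32; 81 ⊕ 32 = B3.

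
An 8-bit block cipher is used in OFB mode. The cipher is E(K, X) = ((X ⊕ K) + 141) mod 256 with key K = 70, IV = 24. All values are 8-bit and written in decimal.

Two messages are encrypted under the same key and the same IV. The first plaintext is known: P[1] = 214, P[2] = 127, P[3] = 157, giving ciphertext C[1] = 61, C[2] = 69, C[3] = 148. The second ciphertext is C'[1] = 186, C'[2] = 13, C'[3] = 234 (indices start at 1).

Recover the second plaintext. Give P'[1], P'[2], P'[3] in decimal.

In OFB with a reused IV, both messages share the same keystream S_i, so C_i ⊕ C'_i = P_i ⊕ P'_i and thus P'_i = P_i ⊕ C_i ⊕ C'_i.
P'[1]: 214 ⊕ 61 ⊕ 186 = 81.
P'[2]: 127 ⊕ 69 ⊕ 13 = 55.
P'[3]: 157 ⊕ 148 ⊕ 234 = 227.

P'[1] = 81, P'[2] = 55, P'[3] = 227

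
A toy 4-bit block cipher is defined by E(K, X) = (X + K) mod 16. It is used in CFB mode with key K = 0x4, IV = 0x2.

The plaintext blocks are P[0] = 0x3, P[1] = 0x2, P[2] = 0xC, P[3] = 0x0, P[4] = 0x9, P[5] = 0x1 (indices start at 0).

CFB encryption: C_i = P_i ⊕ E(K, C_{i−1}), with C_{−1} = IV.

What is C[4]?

C[0]: E(K, 0x2) = 0x6; 0x3 ⊕ 0x6 = 0x5.
C[1]: E(K, 0x5) = 0x9; 0x2 ⊕ 0x9 = 0xB.
C[2]: E(K, 0xB) = 0xF; 0xC ⊕ 0xF = 0x3.
C[3]: E(K, 0x3) = 0x7; 0x0 ⊕ 0x7 = 0x7.
C[4]: E(K, 0x7) = 0xB; 0x9 ⊕ 0xB = 0x2.

C[4] = 0x2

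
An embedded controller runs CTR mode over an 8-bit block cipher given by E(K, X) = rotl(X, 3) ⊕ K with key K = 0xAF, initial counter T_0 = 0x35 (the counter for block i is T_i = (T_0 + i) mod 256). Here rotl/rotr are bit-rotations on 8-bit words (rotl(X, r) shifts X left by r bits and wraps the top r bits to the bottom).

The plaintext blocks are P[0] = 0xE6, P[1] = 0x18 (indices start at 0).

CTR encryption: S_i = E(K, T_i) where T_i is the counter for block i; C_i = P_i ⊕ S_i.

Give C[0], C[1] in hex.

C[0] = 0xE0, C[1] = 0x06

C[0]: T = 0x35, S = E(K, T) = 0x06; 0xE6 ⊕ 0x06 = 0xE0.
C[1]: T = 0x36, S = E(K, T) = 0x1E; 0x18 ⊕ 0x1E = 0x06.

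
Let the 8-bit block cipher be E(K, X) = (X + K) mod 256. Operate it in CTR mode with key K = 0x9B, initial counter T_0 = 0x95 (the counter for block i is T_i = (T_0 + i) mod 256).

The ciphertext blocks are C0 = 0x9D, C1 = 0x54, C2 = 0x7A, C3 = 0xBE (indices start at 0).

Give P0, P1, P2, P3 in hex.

P0 = 0xAD, P1 = 0x65, P2 = 0x48, P3 = 0x8D

CTR decryption: S_i = E(K, T_i) where T_i is the counter for block i; P_i = C_i ⊕ S_i.
P0: T = 0x95, S = E(K, T) = 0x30; 0x9D ⊕ 0x30 = 0xAD.
P1: T = 0x96, S = E(K, T) = 0x31; 0x54 ⊕ 0x31 = 0x65.
P2: T = 0x97, S = E(K, T) = 0x32; 0x7A ⊕ 0x32 = 0x48.
P3: T = 0x98, S = E(K, T) = 0x33; 0xBE ⊕ 0x33 = 0x8D.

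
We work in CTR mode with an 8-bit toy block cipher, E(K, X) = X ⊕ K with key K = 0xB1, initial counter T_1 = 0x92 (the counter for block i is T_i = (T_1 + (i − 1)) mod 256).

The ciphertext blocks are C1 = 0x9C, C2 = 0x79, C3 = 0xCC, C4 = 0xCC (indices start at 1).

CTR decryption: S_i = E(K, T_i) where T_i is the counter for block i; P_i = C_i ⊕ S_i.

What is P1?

P1: T = 0x92, S = E(K, T) = 0x23; 0x9C ⊕ 0x23 = 0xBF.

P1 = 0xBF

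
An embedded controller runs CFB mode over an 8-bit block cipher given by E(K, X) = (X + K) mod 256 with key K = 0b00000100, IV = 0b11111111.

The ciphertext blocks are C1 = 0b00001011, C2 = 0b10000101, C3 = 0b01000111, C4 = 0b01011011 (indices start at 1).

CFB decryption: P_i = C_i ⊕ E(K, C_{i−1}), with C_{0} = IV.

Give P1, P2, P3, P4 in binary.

P1: E(K, 0b11111111) = 0b00000011; 0b00001011 ⊕ 0b00000011 = 0b00001000.
P2: E(K, 0b00001011) = 0b00001111; 0b10000101 ⊕ 0b00001111 = 0b10001010.
P3: E(K, 0b10000101) = 0b10001001; 0b01000111 ⊕ 0b10001001 = 0b11001110.
P4: E(K, 0b01000111) = 0b01001011; 0b01011011 ⊕ 0b01001011 = 0b00010000.

P1 = 0b00001000, P2 = 0b10001010, P3 = 0b11001110, P4 = 0b00010000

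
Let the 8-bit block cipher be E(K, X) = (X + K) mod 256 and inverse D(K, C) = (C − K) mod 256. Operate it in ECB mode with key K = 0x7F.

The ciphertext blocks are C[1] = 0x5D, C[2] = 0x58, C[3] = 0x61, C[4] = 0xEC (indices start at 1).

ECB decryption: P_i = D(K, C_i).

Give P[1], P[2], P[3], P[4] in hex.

P[1] = 0xDE, P[2] = 0xD9, P[3] = 0xE2, P[4] = 0x6D

P[1]: D(K, 0x5D) = 0xDE.
P[2]: D(K, 0x58) = 0xD9.
P[3]: D(K, 0x61) = 0xE2.
P[4]: D(K, 0xEC) = 0x6D.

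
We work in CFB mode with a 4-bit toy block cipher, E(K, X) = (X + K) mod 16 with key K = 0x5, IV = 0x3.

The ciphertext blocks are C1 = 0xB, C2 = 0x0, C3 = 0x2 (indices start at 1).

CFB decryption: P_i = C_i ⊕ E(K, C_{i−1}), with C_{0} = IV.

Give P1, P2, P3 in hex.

P1: E(K, 0x3) = 0x8; 0xB ⊕ 0x8 = 0x3.
P2: E(K, 0xB) = 0x0; 0x0 ⊕ 0x0 = 0x0.
P3: E(K, 0x0) = 0x5; 0x2 ⊕ 0x5 = 0x7.

P1 = 0x3, P2 = 0x0, P3 = 0x7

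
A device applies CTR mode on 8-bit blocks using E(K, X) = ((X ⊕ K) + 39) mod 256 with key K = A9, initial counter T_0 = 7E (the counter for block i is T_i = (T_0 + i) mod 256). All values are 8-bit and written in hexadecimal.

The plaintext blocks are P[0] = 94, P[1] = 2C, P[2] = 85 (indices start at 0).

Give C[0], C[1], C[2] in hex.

CTR encryption: S_i = E(K, T_i) where T_i is the counter for block i; C_i = P_i ⊕ S_i.
C[0]: T = 7E, S = E(K, T) = 10; 94 ⊕ 10 = 84.
C[1]: T = 7F, S = E(K, T) = 0F; 2C ⊕ 0F = 23.
C[2]: T = 80, S = E(K, T) = 62; 85 ⊕ 62 = E7.

C[0] = 84, C[1] = 23, C[2] = E7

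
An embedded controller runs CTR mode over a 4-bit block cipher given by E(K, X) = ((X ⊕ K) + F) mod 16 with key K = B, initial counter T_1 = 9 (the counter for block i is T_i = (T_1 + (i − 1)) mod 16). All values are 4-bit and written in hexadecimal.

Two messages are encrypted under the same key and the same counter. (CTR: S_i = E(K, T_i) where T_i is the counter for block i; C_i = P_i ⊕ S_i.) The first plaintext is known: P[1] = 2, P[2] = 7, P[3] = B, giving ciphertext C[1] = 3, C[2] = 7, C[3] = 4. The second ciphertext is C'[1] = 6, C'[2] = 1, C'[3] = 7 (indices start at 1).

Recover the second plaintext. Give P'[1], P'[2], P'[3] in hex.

P'[1] = 7, P'[2] = 1, P'[3] = 8

In CTR with a reused counter, both messages share the same keystream S_i, so C_i ⊕ C'_i = P_i ⊕ P'_i and thus P'_i = P_i ⊕ C_i ⊕ C'_i.
P'[1]: 2 ⊕ 3 ⊕ 6 = 7.
P'[2]: 7 ⊕ 7 ⊕ 1 = 1.
P'[3]: B ⊕ 4 ⊕ 7 = 8.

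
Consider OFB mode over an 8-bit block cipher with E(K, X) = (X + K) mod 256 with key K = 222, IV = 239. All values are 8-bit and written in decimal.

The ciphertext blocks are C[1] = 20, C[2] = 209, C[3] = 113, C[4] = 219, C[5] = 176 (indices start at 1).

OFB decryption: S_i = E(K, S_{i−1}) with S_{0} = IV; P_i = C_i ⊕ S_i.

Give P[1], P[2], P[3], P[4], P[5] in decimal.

P[1]: S = E(K, 239) = 205; 20 ⊕ 205 = 217.
P[2]: S = E(K, 205) = 171; 209 ⊕ 171 = 122.
P[3]: S = E(K, 171) = 137; 113 ⊕ 137 = 248.
P[4]: S = E(K, 137) = 103; 219 ⊕ 103 = 188.
P[5]: S = E(K, 103) = 69; 176 ⊕ 69 = 245.

P[1] = 217, P[2] = 122, P[3] = 248, P[4] = 188, P[5] = 245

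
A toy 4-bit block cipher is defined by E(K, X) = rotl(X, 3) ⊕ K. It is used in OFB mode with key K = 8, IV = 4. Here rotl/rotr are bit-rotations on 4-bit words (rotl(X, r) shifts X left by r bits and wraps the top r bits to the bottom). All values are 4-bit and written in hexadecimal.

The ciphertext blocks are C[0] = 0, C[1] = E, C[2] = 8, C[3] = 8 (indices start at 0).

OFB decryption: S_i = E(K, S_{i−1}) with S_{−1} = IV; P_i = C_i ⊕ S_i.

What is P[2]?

P[0]: S = E(K, 4) = A; 0 ⊕ A = A.
P[1]: S = E(K, A) = D; E ⊕ D = 3.
P[2]: S = E(K, D) = 6; 8 ⊕ 6 = E.

P[2] = E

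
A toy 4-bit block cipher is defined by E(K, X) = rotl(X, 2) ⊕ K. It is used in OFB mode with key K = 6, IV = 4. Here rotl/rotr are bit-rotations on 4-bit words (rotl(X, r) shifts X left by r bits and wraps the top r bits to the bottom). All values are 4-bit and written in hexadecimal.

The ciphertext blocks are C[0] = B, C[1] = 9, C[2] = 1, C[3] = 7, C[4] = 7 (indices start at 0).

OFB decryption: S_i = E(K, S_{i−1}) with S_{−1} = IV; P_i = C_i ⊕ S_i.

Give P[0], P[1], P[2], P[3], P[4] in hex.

P[0] = C, P[1] = 2, P[2] = 9, P[3] = 3, P[4] = 0

P[0]: S = E(K, 4) = 7; B ⊕ 7 = C.
P[1]: S = E(K, 7) = B; 9 ⊕ B = 2.
P[2]: S = E(K, B) = 8; 1 ⊕ 8 = 9.
P[3]: S = E(K, 8) = 4; 7 ⊕ 4 = 3.
P[4]: S = E(K, 4) = 7; 7 ⊕ 7 = 0.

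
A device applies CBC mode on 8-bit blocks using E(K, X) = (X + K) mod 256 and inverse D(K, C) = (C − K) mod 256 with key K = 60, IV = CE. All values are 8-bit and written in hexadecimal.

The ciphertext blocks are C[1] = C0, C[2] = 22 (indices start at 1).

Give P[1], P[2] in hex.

CBC decryption: P_i = D(K, C_i) ⊕ C_{i−1}, with C_{0} = IV.
P[1]: D(K, C0) = 60; 60 ⊕ CE = AE.
P[2]: D(K, 22) = C2; C2 ⊕ C0 = 02.

P[1] = AE, P[2] = 02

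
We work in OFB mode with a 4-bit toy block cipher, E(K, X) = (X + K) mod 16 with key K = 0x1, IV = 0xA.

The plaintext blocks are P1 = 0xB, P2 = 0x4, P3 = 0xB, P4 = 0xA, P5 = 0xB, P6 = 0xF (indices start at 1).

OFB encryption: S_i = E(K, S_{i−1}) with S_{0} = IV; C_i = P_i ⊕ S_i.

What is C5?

C1: S = E(K, 0xA) = 0xB; 0xB ⊕ 0xB = 0x0.
C2: S = E(K, 0xB) = 0xC; 0x4 ⊕ 0xC = 0x8.
C3: S = E(K, 0xC) = 0xD; 0xB ⊕ 0xD = 0x6.
C4: S = E(K, 0xD) = 0xE; 0xA ⊕ 0xE = 0x4.
C5: S = E(K, 0xE) = 0xF; 0xB ⊕ 0xF = 0x4.

C5 = 0x4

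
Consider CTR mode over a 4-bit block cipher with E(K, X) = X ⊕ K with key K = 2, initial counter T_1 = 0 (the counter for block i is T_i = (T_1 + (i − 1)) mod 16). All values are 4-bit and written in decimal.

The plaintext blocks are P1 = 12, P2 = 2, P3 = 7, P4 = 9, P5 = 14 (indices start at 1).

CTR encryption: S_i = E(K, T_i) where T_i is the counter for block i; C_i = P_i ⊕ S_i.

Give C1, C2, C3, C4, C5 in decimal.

C1: T = 0, S = E(K, T) = 2; 12 ⊕ 2 = 14.
C2: T = 1, S = E(K, T) = 3; 2 ⊕ 3 = 1.
C3: T = 2, S = E(K, T) = 0; 7 ⊕ 0 = 7.
C4: T = 3, S = E(K, T) = 1; 9 ⊕ 1 = 8.
C5: T = 4, S = E(K, T) = 6; 14 ⊕ 6 = 8.

C1 = 14, C2 = 1, C3 = 7, C4 = 8, C5 = 8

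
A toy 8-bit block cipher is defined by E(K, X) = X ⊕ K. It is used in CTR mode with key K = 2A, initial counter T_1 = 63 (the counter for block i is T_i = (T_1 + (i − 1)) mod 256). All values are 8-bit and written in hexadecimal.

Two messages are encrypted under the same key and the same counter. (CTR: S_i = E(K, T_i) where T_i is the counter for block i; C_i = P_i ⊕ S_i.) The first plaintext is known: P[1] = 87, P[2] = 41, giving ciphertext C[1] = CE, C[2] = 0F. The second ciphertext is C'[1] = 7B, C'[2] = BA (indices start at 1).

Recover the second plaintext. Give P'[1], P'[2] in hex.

In CTR with a reused counter, both messages share the same keystream S_i, so C_i ⊕ C'_i = P_i ⊕ P'_i and thus P'_i = P_i ⊕ C_i ⊕ C'_i.
P'[1]: 87 ⊕ CE ⊕ 7B = 32.
P'[2]: 41 ⊕ 0F ⊕ BA = F4.

P'[1] = 32, P'[2] = F4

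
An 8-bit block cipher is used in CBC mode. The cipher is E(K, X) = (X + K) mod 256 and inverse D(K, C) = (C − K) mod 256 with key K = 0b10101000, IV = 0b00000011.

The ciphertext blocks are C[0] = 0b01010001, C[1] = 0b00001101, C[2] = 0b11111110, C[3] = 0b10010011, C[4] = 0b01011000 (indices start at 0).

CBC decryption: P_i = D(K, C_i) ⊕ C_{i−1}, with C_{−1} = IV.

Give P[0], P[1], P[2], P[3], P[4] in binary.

P[0] = 0b10101010, P[1] = 0b00110100, P[2] = 0b01011011, P[3] = 0b00010101, P[4] = 0b00100011

P[0]: D(K, 0b01010001) = 0b10101001; 0b10101001 ⊕ 0b00000011 = 0b10101010.
P[1]: D(K, 0b00001101) = 0b01100101; 0b01100101 ⊕ 0b01010001 = 0b00110100.
P[2]: D(K, 0b11111110) = 0b01010110; 0b01010110 ⊕ 0b00001101 = 0b01011011.
P[3]: D(K, 0b10010011) = 0b11101011; 0b11101011 ⊕ 0b11111110 = 0b00010101.
P[4]: D(K, 0b01011000) = 0b10110000; 0b10110000 ⊕ 0b10010011 = 0b00100011.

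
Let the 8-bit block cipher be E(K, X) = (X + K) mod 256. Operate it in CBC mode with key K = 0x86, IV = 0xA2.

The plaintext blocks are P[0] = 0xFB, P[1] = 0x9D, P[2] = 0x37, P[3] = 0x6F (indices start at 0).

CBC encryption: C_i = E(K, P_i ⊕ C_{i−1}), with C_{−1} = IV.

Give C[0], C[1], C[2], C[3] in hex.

C[0]: P[0] ⊕ 0xA2 = 0x59; E(K, 0x59) = 0xDF.
C[1]: P[1] ⊕ 0xDF = 0x42; E(K, 0x42) = 0xC8.
C[2]: P[2] ⊕ 0xC8 = 0xFF; E(K, 0xFF) = 0x85.
C[3]: P[3] ⊕ 0x85 = 0xEA; E(K, 0xEA) = 0x70.

C[0] = 0xDF, C[1] = 0xC8, C[2] = 0x85, C[3] = 0x70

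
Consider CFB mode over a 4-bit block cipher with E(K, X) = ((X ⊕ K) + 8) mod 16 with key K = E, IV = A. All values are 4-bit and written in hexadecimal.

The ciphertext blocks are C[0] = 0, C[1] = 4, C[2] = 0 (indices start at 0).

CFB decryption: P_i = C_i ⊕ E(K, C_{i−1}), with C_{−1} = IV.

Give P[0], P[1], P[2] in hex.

P[0]: E(K, A) = C; 0 ⊕ C = C.
P[1]: E(K, 0) = 6; 4 ⊕ 6 = 2.
P[2]: E(K, 4) = 2; 0 ⊕ 2 = 2.

P[0] = C, P[1] = 2, P[2] = 2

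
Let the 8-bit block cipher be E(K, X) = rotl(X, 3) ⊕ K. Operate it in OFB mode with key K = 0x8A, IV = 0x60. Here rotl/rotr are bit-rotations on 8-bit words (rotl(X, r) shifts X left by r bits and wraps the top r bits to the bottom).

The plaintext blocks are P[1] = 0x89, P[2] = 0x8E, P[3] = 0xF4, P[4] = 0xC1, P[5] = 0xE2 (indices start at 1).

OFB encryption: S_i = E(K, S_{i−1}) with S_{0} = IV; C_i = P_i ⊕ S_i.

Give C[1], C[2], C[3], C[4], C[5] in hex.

C[1]: S = E(K, 0x60) = 0x89; 0x89 ⊕ 0x89 = 0x00.
C[2]: S = E(K, 0x89) = 0xC6; 0x8E ⊕ 0xC6 = 0x48.
C[3]: S = E(K, 0xC6) = 0xBC; 0xF4 ⊕ 0xBC = 0x48.
C[4]: S = E(K, 0xBC) = 0x6F; 0xC1 ⊕ 0x6F = 0xAE.
C[5]: S = E(K, 0x6F) = 0xF1; 0xE2 ⊕ 0xF1 = 0x13.

C[1] = 0x00, C[2] = 0x48, C[3] = 0x48, C[4] = 0xAE, C[5] = 0x13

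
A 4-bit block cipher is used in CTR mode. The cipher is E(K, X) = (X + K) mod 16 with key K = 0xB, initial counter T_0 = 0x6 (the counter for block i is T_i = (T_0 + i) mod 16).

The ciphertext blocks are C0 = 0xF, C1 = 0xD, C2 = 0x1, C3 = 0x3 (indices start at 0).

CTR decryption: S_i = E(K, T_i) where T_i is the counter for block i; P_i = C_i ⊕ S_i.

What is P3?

P3 = 0x7

P3: T = 0x9, S = E(K, T) = 0x4; 0x3 ⊕ 0x4 = 0x7.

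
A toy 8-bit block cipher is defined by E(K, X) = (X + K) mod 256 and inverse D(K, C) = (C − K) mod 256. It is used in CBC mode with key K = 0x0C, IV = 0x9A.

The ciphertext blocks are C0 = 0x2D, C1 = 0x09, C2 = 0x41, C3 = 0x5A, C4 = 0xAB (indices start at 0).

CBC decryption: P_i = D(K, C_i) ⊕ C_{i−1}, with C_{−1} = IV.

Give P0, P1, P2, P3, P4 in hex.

P0: D(K, 0x2D) = 0x21; 0x21 ⊕ 0x9A = 0xBB.
P1: D(K, 0x09) = 0xFD; 0xFD ⊕ 0x2D = 0xD0.
P2: D(K, 0x41) = 0x35; 0x35 ⊕ 0x09 = 0x3C.
P3: D(K, 0x5A) = 0x4E; 0x4E ⊕ 0x41 = 0x0F.
P4: D(K, 0xAB) = 0x9F; 0x9F ⊕ 0x5A = 0xC5.

P0 = 0xBB, P1 = 0xD0, P2 = 0x3C, P3 = 0x0F, P4 = 0xC5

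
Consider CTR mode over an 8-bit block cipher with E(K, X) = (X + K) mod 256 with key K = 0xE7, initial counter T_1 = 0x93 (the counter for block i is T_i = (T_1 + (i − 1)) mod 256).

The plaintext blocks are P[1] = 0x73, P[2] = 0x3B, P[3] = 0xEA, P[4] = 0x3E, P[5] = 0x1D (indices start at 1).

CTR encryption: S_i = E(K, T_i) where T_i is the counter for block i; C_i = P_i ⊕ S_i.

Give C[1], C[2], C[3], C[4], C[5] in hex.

C[1] = 0x09, C[2] = 0x40, C[3] = 0x96, C[4] = 0x43, C[5] = 0x63

C[1]: T = 0x93, S = E(K, T) = 0x7A; 0x73 ⊕ 0x7A = 0x09.
C[2]: T = 0x94, S = E(K, T) = 0x7B; 0x3B ⊕ 0x7B = 0x40.
C[3]: T = 0x95, S = E(K, T) = 0x7C; 0xEA ⊕ 0x7C = 0x96.
C[4]: T = 0x96, S = E(K, T) = 0x7D; 0x3E ⊕ 0x7D = 0x43.
C[5]: T = 0x97, S = E(K, T) = 0x7E; 0x1D ⊕ 0x7E = 0x63.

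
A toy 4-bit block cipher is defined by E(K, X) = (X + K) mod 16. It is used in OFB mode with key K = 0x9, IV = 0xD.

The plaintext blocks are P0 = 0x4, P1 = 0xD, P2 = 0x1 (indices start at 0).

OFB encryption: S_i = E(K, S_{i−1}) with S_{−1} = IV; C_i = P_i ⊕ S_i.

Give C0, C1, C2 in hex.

C0: S = E(K, 0xD) = 0x6; 0x4 ⊕ 0x6 = 0x2.
C1: S = E(K, 0x6) = 0xF; 0xD ⊕ 0xF = 0x2.
C2: S = E(K, 0xF) = 0x8; 0x1 ⊕ 0x8 = 0x9.

C0 = 0x2, C1 = 0x2, C2 = 0x9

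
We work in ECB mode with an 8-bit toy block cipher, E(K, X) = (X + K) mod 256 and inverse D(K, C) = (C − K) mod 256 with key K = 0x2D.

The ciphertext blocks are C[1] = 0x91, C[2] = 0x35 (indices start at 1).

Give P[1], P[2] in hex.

ECB decryption: P_i = D(K, C_i).
P[1]: D(K, 0x91) = 0x64.
P[2]: D(K, 0x35) = 0x08.

P[1] = 0x64, P[2] = 0x08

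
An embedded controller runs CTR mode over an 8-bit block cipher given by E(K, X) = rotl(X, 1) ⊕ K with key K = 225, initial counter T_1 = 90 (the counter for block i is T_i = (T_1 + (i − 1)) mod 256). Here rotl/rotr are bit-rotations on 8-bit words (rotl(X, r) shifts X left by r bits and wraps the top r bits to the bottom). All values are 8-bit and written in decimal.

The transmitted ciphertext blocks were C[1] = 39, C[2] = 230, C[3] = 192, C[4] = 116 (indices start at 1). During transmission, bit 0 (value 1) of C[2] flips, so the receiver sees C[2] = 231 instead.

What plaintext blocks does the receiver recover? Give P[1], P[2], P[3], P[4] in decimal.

P[1] = 114, P[2] = 176, P[3] = 153, P[4] = 47

CTR decryption: S_i = E(K, T_i) where T_i is the counter for block i; P_i = C_i ⊕ S_i.
Only C[2] changed, to 231. In CTR, a change in C_i flips the same bit in P_i only; the keystream is unaffected. Decrypting the received ciphertext:
P[1]: T = 90, S = E(K, T) = 85; 39 ⊕ 85 = 114.
P[2]: T = 91, S = E(K, T) = 87; 231 ⊕ 87 = 176.
P[3]: T = 92, S = E(K, T) = 89; 192 ⊕ 89 = 153.
P[4]: T = 93, S = E(K, T) = 91; 116 ⊕ 91 = 47.
Blocks that differ from the original plaintext: P[2].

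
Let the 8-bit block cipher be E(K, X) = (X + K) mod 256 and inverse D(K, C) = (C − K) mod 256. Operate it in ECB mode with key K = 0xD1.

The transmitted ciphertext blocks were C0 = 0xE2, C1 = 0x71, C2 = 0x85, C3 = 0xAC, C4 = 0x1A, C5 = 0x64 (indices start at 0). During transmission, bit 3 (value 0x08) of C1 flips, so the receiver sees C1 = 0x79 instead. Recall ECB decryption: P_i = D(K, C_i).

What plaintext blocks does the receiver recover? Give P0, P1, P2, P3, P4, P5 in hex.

P0 = 0x11, P1 = 0xA8, P2 = 0xB4, P3 = 0xDB, P4 = 0x49, P5 = 0x93

Only C1 changed, to 0x79. In ECB, a change in C_i affects only P_i. Decrypting the received ciphertext:
P0: D(K, 0xE2) = 0x11.
P1: D(K, 0x79) = 0xA8.
P2: D(K, 0x85) = 0xB4.
P3: D(K, 0xAC) = 0xDB.
P4: D(K, 0x1A) = 0x49.
P5: D(K, 0x64) = 0x93.
Blocks that differ from the original plaintext: P1.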